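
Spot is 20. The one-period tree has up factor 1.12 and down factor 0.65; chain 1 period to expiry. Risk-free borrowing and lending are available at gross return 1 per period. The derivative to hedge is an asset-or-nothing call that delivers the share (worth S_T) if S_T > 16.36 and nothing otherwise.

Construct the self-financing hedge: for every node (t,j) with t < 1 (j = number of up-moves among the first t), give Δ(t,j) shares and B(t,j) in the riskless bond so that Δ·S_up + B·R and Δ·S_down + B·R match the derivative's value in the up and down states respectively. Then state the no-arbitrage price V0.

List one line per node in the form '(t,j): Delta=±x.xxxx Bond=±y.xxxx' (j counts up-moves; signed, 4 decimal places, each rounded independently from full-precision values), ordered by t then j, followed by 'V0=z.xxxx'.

Under the risk-neutral measure, an up-move has probability p* = (R−d)/(u−d) = 0.7447 and values discount at R = 1.
Terminal payoffs: V(1,0)=0.0000, V(1,1)=22.4000
Node (0,0) S=20.0000: V=(p*·22.4000+(1−p*)·0.0000)/1=16.6809; Δ=(22.4000−0.0000)/(22.4000−13.0000)=2.3830; B=V−Δ·S=-30.9787
Each (Δ,B) replicates both successor values, so the strategy is self-financing and V0 is arbitrage-free.

(0,0): Delta=2.3830 Bond=-30.9787
V0=16.6809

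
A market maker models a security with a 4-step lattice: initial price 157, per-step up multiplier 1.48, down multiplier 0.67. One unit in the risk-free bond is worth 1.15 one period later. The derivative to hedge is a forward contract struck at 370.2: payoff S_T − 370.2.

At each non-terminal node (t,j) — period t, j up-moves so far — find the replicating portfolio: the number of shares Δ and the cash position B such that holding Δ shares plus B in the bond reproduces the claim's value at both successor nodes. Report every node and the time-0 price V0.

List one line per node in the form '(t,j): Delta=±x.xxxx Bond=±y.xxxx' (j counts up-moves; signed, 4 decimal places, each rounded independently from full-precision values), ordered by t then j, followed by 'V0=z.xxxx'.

Risk-neutral probability p* = (R−d)/(u−d) = (1.15−0.67)/(1.48−0.67) = 0.5926.
Terminal values V(4,·): V(4,0)=-338.5627, V(4,1)=-300.3147, V(4,2)=-215.8265, V(4,3)=-29.1959, V(4,4)=383.0628
  t=3,j=0: stock 47.2198 → up 69.8853 (V=-300.3147), down 31.6373 (V=-338.5627). Price -274.6933; hedge Δ=1.0000, bond B=-321.9130.
  t=3,j=1: stock 104.3064 → up 154.3735 (V=-215.8265), down 69.8853 (V=-300.3147). Price -217.6066; hedge Δ=1.0000, bond B=-321.9130.
  t=3,j=2: stock 230.4082 → up 341.0041 (V=-29.1959), down 154.3735 (V=-215.8265). Price -91.5049; hedge Δ=1.0000, bond B=-321.9130.
  t=3,j=3: stock 508.9613 → up 753.2628 (V=383.0628), down 341.0041 (V=-29.1959). Price 187.0483; hedge Δ=1.0000, bond B=-321.9130.
  t=2,j=0: stock 70.4773 → up 104.3064 (V=-217.6066), down 47.2198 (V=-274.6933). Price -209.4471; hedge Δ=1.0000, bond B=-279.9244.
  t=2,j=1: stock 155.6812 → up 230.4082 (V=-91.5049), down 104.3064 (V=-217.6066). Price -124.2432; hedge Δ=1.0000, bond B=-279.9244.
  t=2,j=2: stock 343.8928 → up 508.9613 (V=187.0483), down 230.4082 (V=-91.5049). Price 63.9684; hedge Δ=1.0000, bond B=-279.9244.
  t=1,j=0: stock 105.1900 → up 155.6812 (V=-124.2432), down 70.4773 (V=-209.4471). Price -138.2225; hedge Δ=1.0000, bond B=-243.4125.
  t=1,j=1: stock 232.3600 → up 343.8928 (V=63.9684), down 155.6812 (V=-124.2432). Price -11.0525; hedge Δ=1.0000, bond B=-243.4125.
  t=0,j=0: stock 157.0000 → up 232.3600 (V=-11.0525), down 105.1900 (V=-138.2225). Price -54.6631; hedge Δ=1.0000, bond B=-211.6631.
The time-0 hedge costs -54.6631, which is the no-arbitrage price.

(0,0): Delta=1.0000 Bond=-211.6631
(1,0): Delta=1.0000 Bond=-243.4125
(1,1): Delta=1.0000 Bond=-243.4125
(2,0): Delta=1.0000 Bond=-279.9244
(2,1): Delta=1.0000 Bond=-279.9244
(2,2): Delta=1.0000 Bond=-279.9244
(3,0): Delta=1.0000 Bond=-321.9130
(3,1): Delta=1.0000 Bond=-321.9130
(3,2): Delta=1.0000 Bond=-321.9130
(3,3): Delta=1.0000 Bond=-321.9130
V0=-54.6631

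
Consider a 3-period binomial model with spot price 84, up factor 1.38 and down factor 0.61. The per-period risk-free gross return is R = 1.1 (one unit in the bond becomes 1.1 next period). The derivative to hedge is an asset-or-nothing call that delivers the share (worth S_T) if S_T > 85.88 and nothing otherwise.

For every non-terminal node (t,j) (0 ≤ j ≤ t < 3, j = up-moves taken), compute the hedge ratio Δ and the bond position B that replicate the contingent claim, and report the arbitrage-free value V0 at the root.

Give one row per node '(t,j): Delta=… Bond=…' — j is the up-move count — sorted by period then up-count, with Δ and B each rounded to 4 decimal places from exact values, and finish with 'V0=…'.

(0,0): Delta=1.2144 Bond=-26.8801
(1,0): Delta=1.4308 Bond=-40.6562
(1,1): Delta=1.1598 Bond=-23.2321
(2,0): Delta=0.0000 Bond=0.0000
(2,1): Delta=1.7922 Bond=-70.2771
(2,2): Delta=1.0000 Bond=0.0000
V0=75.1303

Under the risk-neutral measure, an up-move has probability p* = (R−d)/(u−d) = 0.6364 and values discount at R = 1.1.
Terminal values V(3,·): V(3,0)=0.0000, V(3,1)=0.0000, V(3,2)=97.5815, V(3,3)=220.7580
(2,0): S=31.2564. Δ = (V_up−V_dn)/(S_up−S_dn) = (0.0000−0.0000)/(43.1338−19.0664) = 0.0000. V = [p*·0.0000 + (1−p*)·0.0000]/1.1 = 0.0000. B = V − Δ·S = 0.0000.
(2,1): S=70.7112. Δ = (V_up−V_dn)/(S_up−S_dn) = (97.5815−0.0000)/(97.5815−43.1338) = 1.7922. V = [p*·97.5815 + (1−p*)·0.0000]/1.1 = 56.4521. B = V − Δ·S = -70.2771.
(2,2): S=159.9696. Δ = (V_up−V_dn)/(S_up−S_dn) = (220.7580−97.5815)/(220.7580−97.5815) = 1.0000. V = [p*·220.7580 + (1−p*)·97.5815]/1.1 = 159.9696. B = V − Δ·S = 0.0000.
(1,0): S=51.2400. Δ = (V_up−V_dn)/(S_up−S_dn) = (56.4521−0.0000)/(70.7112−31.2564) = 1.4308. V = [p*·56.4521 + (1−p*)·0.0000]/1.1 = 32.6582. B = V − Δ·S = -40.6562.
(1,1): S=115.9200. Δ = (V_up−V_dn)/(S_up−S_dn) = (159.9696−56.4521)/(159.9696−70.7112) = 1.1598. V = [p*·159.9696 + (1−p*)·56.4521]/1.1 = 111.2062. B = V − Δ·S = -23.2321.
(0,0): S=84.0000. Δ = (V_up−V_dn)/(S_up−S_dn) = (111.2062−32.6582)/(115.9200−51.2400) = 1.2144. V = [p*·111.2062 + (1−p*)·32.6582]/1.1 = 75.1303. B = V − Δ·S = -26.8801.
Self-financing check: at every node Δ·S+B equals the discounted successor values.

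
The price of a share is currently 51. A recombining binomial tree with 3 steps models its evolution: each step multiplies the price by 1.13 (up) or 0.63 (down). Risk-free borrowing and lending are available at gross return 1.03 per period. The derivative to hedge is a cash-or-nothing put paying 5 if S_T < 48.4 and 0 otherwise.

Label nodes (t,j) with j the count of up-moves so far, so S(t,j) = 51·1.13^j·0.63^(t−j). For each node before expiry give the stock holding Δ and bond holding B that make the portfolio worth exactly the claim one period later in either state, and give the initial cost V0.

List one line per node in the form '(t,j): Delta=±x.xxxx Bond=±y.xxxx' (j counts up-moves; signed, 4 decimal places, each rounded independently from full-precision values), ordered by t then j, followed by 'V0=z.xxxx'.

The replicating-portfolio and risk-neutral prices coincide; use p* = (1.03−0.63)/(1.13−0.63) = 0.8000 for the latter.
Payoff layer (t=3): V(3,0)=5.0000, V(3,1)=5.0000, V(3,2)=5.0000, V(3,3)=0.0000
(2,0): S=20.2419. Δ = (V_up−V_dn)/(S_up−S_dn) = (5.0000−5.0000)/(22.8733−12.7524) = 0.0000. V = [p*·5.0000 + (1−p*)·5.0000]/1.03 = 4.8544. B = V − Δ·S = 4.8544.
(2,1): S=36.3069. Δ = (V_up−V_dn)/(S_up−S_dn) = (5.0000−5.0000)/(41.0268−22.8733) = 0.0000. V = [p*·5.0000 + (1−p*)·5.0000]/1.03 = 4.8544. B = V − Δ·S = 4.8544.
(2,2): S=65.1219. Δ = (V_up−V_dn)/(S_up−S_dn) = (0.0000−5.0000)/(73.5877−41.0268) = -0.1536. V = [p*·0.0000 + (1−p*)·5.0000]/1.03 = 0.9709. B = V − Δ·S = 10.9709.
(1,0): S=32.1300. Δ = (V_up−V_dn)/(S_up−S_dn) = (4.8544−4.8544)/(36.3069−20.2419) = 0.0000. V = [p*·4.8544 + (1−p*)·4.8544]/1.03 = 4.7130. B = V − Δ·S = 4.7130.
(1,1): S=57.6300. Δ = (V_up−V_dn)/(S_up−S_dn) = (0.9709−4.8544)/(65.1219−36.3069) = -0.1348. V = [p*·0.9709 + (1−p*)·4.8544]/1.03 = 1.6967. B = V − Δ·S = 9.4637.
(0,0): S=51.0000. Δ = (V_up−V_dn)/(S_up−S_dn) = (1.6967−4.7130)/(57.6300−32.1300) = -0.1183. V = [p*·1.6967 + (1−p*)·4.7130]/1.03 = 2.2329. B = V − Δ·S = 8.2656.
The time-0 hedge costs 2.2329, which is the no-arbitrage price.

(0,0): Delta=-0.1183 Bond=8.2656
(1,0): Delta=0.0000 Bond=4.7130
(1,1): Delta=-0.1348 Bond=9.4637
(2,0): Delta=0.0000 Bond=4.8544
(2,1): Delta=0.0000 Bond=4.8544
(2,2): Delta=-0.1536 Bond=10.9709
V0=2.2329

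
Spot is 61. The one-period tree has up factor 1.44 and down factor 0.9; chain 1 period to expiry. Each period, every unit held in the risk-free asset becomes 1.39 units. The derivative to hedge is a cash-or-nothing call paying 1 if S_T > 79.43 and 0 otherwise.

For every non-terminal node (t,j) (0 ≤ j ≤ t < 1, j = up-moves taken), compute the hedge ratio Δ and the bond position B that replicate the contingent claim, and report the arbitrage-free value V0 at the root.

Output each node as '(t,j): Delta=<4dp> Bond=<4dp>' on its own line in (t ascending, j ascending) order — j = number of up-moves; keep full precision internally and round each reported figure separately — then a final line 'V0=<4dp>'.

Under the risk-neutral measure, an up-move has probability p* = (R−d)/(u−d) = 0.9074 and values discount at R = 1.39.
Terminal payoffs: V(1,0)=0.0000, V(1,1)=1.0000
(0,0): S=61.0000. Δ = (V_up−V_dn)/(S_up−S_dn) = (1.0000−0.0000)/(87.8400−54.9000) = 0.0304. V = [p*·1.0000 + (1−p*)·0.0000]/1.39 = 0.6528. B = V − Δ·S = -1.1990.
Each (Δ,B) replicates both successor values, so the strategy is self-financing and V0 is arbitrage-free.

(0,0): Delta=0.0304 Bond=-1.1990
V0=0.6528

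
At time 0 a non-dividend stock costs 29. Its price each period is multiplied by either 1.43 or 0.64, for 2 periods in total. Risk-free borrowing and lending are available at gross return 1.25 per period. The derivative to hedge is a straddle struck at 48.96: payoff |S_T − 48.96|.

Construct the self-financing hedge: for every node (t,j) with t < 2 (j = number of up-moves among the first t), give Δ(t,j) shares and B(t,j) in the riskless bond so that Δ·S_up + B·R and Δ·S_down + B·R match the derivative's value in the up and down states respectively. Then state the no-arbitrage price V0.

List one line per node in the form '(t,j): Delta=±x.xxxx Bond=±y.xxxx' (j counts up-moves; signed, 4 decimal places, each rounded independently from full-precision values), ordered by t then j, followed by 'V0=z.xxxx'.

(0,0): Delta=-0.4423 Bond=23.0536
(1,0): Delta=-1.0000 Bond=39.1680
(1,1): Delta=-0.3686 Bond=25.7625
V0=10.2271

Under the risk-neutral measure, an up-move has probability p* = (R−d)/(u−d) = 0.7722 and values discount at R = 1.25.
Terminal values V(2,·): V(2,0)=37.0816, V(2,1)=22.4192, V(2,2)=10.3421
  t=1,j=0: stock 18.5600 → up 26.5408 (V=22.4192), down 11.8784 (V=37.0816). Price 20.6080; hedge Δ=-1.0000, bond B=39.1680.
  t=1,j=1: stock 41.4700 → up 59.3021 (V=10.3421), down 26.5408 (V=22.4192). Price 10.4751; hedge Δ=-0.3686, bond B=25.7625.
  t=0,j=0: stock 29.0000 → up 41.4700 (V=10.4751), down 18.5600 (V=20.6080). Price 10.2271; hedge Δ=-0.4423, bond B=23.0536.
Check: Δ(0,0)·S0 + B(0,0) = 10.2271 = V0.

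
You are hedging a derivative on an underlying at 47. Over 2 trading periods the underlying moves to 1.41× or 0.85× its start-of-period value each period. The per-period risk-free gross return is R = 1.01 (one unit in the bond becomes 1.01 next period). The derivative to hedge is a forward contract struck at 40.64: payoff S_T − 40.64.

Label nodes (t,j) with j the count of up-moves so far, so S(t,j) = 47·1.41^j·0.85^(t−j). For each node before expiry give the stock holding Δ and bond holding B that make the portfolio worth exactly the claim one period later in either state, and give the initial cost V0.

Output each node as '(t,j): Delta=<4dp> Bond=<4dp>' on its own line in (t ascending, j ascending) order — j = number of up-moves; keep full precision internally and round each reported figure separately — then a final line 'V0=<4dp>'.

Under the risk-neutral measure, an up-move has probability p* = (R−d)/(u−d) = 0.2857 and values discount at R = 1.01.
At expiry t=2: V(2,0)=-6.6825, V(2,1)=15.6895, V(2,2)=52.8007
  t=1,j=0: stock 39.9500 → up 56.3295 (V=15.6895), down 33.9575 (V=-6.6825). Price -0.2876; hedge Δ=1.0000, bond B=-40.2376.
  t=1,j=1: stock 66.2700 → up 93.4407 (V=52.8007), down 56.3295 (V=15.6895). Price 26.0324; hedge Δ=1.0000, bond B=-40.2376.
  t=0,j=0: stock 47.0000 → up 66.2700 (V=26.0324), down 39.9500 (V=-0.2876). Price 7.1608; hedge Δ=1.0000, bond B=-39.8392.
Check: Δ(0,0)·S0 + B(0,0) = 7.1608 = V0.

(0,0): Delta=1.0000 Bond=-39.8392
(1,0): Delta=1.0000 Bond=-40.2376
(1,1): Delta=1.0000 Bond=-40.2376
V0=7.1608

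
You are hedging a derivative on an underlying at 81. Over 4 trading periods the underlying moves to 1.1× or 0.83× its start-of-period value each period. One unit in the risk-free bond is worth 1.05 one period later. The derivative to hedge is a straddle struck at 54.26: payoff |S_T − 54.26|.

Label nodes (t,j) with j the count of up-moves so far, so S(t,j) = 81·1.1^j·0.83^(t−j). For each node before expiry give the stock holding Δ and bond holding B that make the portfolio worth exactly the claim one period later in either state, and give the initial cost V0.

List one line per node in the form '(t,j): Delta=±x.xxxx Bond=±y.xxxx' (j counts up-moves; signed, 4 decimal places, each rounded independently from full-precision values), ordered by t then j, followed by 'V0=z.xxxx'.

(0,0): Delta=0.9718 Bond=-42.2107
(1,0): Delta=0.8572 Bond=-36.6180
(1,1): Delta=0.9914 Bond=-46.0719
(2,0): Delta=0.3659 Bond=-11.0320
(2,1): Delta=0.9415 Bond=-44.6801
(2,2): Delta=1.0000 Bond=-49.2154
(3,0): Delta=-1.0000 Bond=51.6762
(3,1): Delta=0.6001 Bond=-25.9608
(3,2): Delta=1.0000 Bond=-51.6762
(3,3): Delta=1.0000 Bond=-51.6762
V0=36.5036

Under the risk-neutral measure, an up-move has probability p* = (R−d)/(u−d) = 0.8148 and values discount at R = 1.05.
At expiry t=4: V(4,0)=15.8188, V(4,1)=3.3138, V(4,2)=13.2591, V(4,3)=35.2231, V(4,4)=64.3321
Node (3,0) S=46.3147: V=(p*·3.3138+(1−p*)·15.8188)/1.05=5.3614; Δ=(3.3138−15.8188)/(50.9462−38.4412)=-1.0000; B=V−Δ·S=51.6762
Node (3,1) S=61.3810: V=(p*·13.2591+(1−p*)·3.3138)/1.05=10.8737; Δ=(13.2591−3.3138)/(67.5191−50.9462)=0.6001; B=V−Δ·S=-25.9608
Node (3,2) S=81.3483: V=(p*·35.2231+(1−p*)·13.2591)/1.05=29.6721; Δ=(35.2231−13.2591)/(89.4831−67.5191)=1.0000; B=V−Δ·S=-51.6762
Node (3,3) S=107.8110: V=(p*·64.3321+(1−p*)·35.2231)/1.05=56.1348; Δ=(64.3321−35.2231)/(118.5921−89.4831)=1.0000; B=V−Δ·S=-51.6762
Node (2,0) S=55.8009: V=(p*·10.8737+(1−p*)·5.3614)/1.05=9.3837; Δ=(10.8737−5.3614)/(61.3810−46.3147)=0.3659; B=V−Δ·S=-11.0320
Node (2,1) S=73.9530: V=(p*·29.6721+(1−p*)·10.8737)/1.05=24.9437; Δ=(29.6721−10.8737)/(81.3483−61.3810)=0.9415; B=V−Δ·S=-44.6801
Node (2,2) S=98.0100: V=(p*·56.1348+(1−p*)·29.6721)/1.05=48.7946; Δ=(56.1348−29.6721)/(107.8110−81.3483)=1.0000; B=V−Δ·S=-49.2154
Node (1,0) S=67.2300: V=(p*·24.9437+(1−p*)·9.3837)/1.05=21.0117; Δ=(24.9437−9.3837)/(73.9530−55.8009)=0.8572; B=V−Δ·S=-36.6180
Node (1,1) S=89.1000: V=(p*·48.7946+(1−p*)·24.9437)/1.05=42.2645; Δ=(48.7946−24.9437)/(98.0100−73.9530)=0.9914; B=V−Δ·S=-46.0719
Node (0,0) S=81.0000: V=(p*·42.2645+(1−p*)·21.0117)/1.05=36.5036; Δ=(42.2645−21.0117)/(89.1000−67.2300)=0.9718; B=V−Δ·S=-42.2107
The time-0 hedge costs 36.5036, which is the no-arbitrage price.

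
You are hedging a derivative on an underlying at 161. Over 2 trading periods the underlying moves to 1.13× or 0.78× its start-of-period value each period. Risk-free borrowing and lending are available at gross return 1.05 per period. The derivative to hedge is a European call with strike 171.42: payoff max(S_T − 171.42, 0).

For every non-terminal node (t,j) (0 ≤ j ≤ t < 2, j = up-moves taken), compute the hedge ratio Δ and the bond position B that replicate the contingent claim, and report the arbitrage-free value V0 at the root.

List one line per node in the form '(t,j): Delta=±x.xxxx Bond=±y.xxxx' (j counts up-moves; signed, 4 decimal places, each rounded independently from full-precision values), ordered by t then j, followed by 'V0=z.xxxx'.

(0,0): Delta=0.4454 Bond=-53.2688
(1,0): Delta=0.0000 Bond=0.0000
(1,1): Delta=0.5365 Bond=-72.5048
V0=18.4392

The replicating-portfolio and risk-neutral prices coincide; use p* = (1.05−0.78)/(1.13−0.78) = 0.7714 for the latter.
At expiry t=2: V(2,0)=0.0000, V(2,1)=0.0000, V(2,2)=34.1609
  t=1,j=0: stock 125.5800 → up 141.9054 (V=0.0000), down 97.9524 (V=0.0000). Price 0.0000; hedge Δ=0.0000, bond B=0.0000.
  t=1,j=1: stock 181.9300 → up 205.5809 (V=34.1609), down 141.9054 (V=0.0000). Price 25.0978; hedge Δ=0.5365, bond B=-72.5048.
  t=0,j=0: stock 161.0000 → up 181.9300 (V=25.0978), down 125.5800 (V=0.0000). Price 18.4392; hedge Δ=0.4454, bond B=-53.2688.
Root portfolio cost Δ·161+B reproduces V0=18.4392.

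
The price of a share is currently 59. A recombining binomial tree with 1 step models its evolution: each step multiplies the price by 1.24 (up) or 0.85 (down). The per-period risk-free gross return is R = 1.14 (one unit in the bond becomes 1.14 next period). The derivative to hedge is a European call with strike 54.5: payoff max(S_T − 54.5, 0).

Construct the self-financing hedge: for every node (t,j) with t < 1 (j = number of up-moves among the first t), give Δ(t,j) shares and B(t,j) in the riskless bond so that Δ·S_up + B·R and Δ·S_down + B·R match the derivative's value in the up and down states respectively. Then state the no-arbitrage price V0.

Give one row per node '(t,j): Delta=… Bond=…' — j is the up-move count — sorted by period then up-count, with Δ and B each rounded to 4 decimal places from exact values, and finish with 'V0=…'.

(0,0): Delta=0.8110 Bond=-35.6748
V0=12.1714

Under the risk-neutral measure, an up-move has probability p* = (R−d)/(u−d) = 0.7436 and values discount at R = 1.14.
Terminal payoffs: V(1,0)=0.0000, V(1,1)=18.6600
  t=0,j=0: stock 59.0000 → up 73.1600 (V=18.6600), down 50.1500 (V=0.0000). Price 12.1714; hedge Δ=0.8110, bond B=-35.6748.
The time-0 hedge costs 12.1714, which is the no-arbitrage price.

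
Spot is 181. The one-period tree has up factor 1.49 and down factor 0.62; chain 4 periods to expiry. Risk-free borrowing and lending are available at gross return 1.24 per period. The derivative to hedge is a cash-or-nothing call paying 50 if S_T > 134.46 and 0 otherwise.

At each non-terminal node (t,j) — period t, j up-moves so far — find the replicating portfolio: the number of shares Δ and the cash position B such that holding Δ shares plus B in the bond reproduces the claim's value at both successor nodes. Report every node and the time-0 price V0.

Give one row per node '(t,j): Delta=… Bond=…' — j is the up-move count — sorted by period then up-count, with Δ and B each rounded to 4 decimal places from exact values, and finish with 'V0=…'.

The replicating-portfolio and risk-neutral prices coincide; use p* = (1.24−0.62)/(1.49−0.62) = 0.7126 for the latter.
Payoff layer (t=4): V(4,0)=0.0000, V(4,1)=0.0000, V(4,2)=50.0000, V(4,3)=50.0000, V(4,4)=50.0000
  t=3,j=0: stock 43.1374 → up 64.2747 (V=0.0000), down 26.7452 (V=0.0000). Price 0.0000; hedge Δ=0.0000, bond B=0.0000.
  t=3,j=1: stock 103.6688 → up 154.4666 (V=50.0000), down 64.2747 (V=0.0000). Price 28.7356; hedge Δ=0.5544, bond B=-28.7356.
  t=3,j=2: stock 249.1396 → up 371.2180 (V=50.0000), down 154.4666 (V=50.0000). Price 40.3226; hedge Δ=0.0000, bond B=40.3226.
  t=3,j=3: stock 598.7388 → up 892.1208 (V=50.0000), down 371.2180 (V=50.0000). Price 40.3226; hedge Δ=0.0000, bond B=40.3226.
  t=2,j=0: stock 69.5764 → up 103.6688 (V=28.7356), down 43.1374 (V=0.0000). Price 16.5147; hedge Δ=0.4747, bond B=-16.5147.
  t=2,j=1: stock 167.2078 → up 249.1396 (V=40.3226), down 103.6688 (V=28.7356). Price 29.8331; hedge Δ=0.0797, bond B=16.5147.
  t=2,j=2: stock 401.8381 → up 598.7388 (V=40.3226), down 249.1396 (V=40.3226). Price 32.5182; hedge Δ=0.0000, bond B=32.5182.
  t=1,j=0: stock 112.2200 → up 167.2078 (V=29.8331), down 69.5764 (V=16.5147). Price 20.9725; hedge Δ=0.1364, bond B=5.6641.
  t=1,j=1: stock 269.6900 → up 401.8381 (V=32.5182), down 167.2078 (V=29.8331). Price 25.6021; hedge Δ=0.0114, bond B=22.5157.
  t=0,j=0: stock 181.0000 → up 269.6900 (V=25.6021), down 112.2200 (V=20.9725). Price 19.5740; hedge Δ=0.0294, bond B=14.2527.
Self-financing check: at every node Δ·S+B equals the discounted successor values.

(0,0): Delta=0.0294 Bond=14.2527
(1,0): Delta=0.1364 Bond=5.6641
(1,1): Delta=0.0114 Bond=22.5157
(2,0): Delta=0.4747 Bond=-16.5147
(2,1): Delta=0.0797 Bond=16.5147
(2,2): Delta=0.0000 Bond=32.5182
(3,0): Delta=0.0000 Bond=0.0000
(3,1): Delta=0.5544 Bond=-28.7356
(3,2): Delta=0.0000 Bond=40.3226
(3,3): Delta=0.0000 Bond=40.3226
V0=19.5740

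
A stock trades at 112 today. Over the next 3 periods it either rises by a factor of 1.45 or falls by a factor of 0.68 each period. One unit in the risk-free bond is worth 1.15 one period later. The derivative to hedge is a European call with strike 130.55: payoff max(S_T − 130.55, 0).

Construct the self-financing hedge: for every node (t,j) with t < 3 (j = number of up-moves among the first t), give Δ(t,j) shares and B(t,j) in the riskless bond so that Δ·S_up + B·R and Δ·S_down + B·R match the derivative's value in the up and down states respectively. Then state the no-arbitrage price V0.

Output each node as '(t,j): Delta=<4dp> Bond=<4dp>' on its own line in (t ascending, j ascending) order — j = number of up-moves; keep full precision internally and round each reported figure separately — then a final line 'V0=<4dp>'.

(0,0): Delta=0.7157 Bond=-40.1498
(1,0): Delta=0.2677 Bond=-12.0552
(1,1): Delta=0.8498 Bond=-67.9492
(2,0): Delta=0.0000 Bond=0.0000
(2,1): Delta=0.3478 Bond=-22.7125
(2,2): Delta=1.0000 Bond=-113.5217
V0=40.0040

Since d<R<u, set p* = (R−d)/(u−d) = 0.6104; price each node as the discounted p*-expectation of its children.
Terminal values V(3,·): V(3,0)=0.0000, V(3,1)=0.0000, V(3,2)=29.5764, V(3,3)=210.8960
Node (2,0) S=51.7888: V=(p*·0.0000+(1−p*)·0.0000)/1.15=0.0000; Δ=(0.0000−0.0000)/(75.0938−35.2164)=0.0000; B=V−Δ·S=0.0000
Node (2,1) S=110.4320: V=(p*·29.5764+(1−p*)·0.0000)/1.15=15.6984; Δ=(29.5764−0.0000)/(160.1264−75.0938)=0.3478; B=V−Δ·S=-22.7125
Node (2,2) S=235.4800: V=(p*·210.8960+(1−p*)·29.5764)/1.15=121.9583; Δ=(210.8960−29.5764)/(341.4460−160.1264)=1.0000; B=V−Δ·S=-113.5217
Node (1,0) S=76.1600: V=(p*·15.6984+(1−p*)·0.0000)/1.15=8.3323; Δ=(15.6984−0.0000)/(110.4320−51.7888)=0.2677; B=V−Δ·S=-12.0552
Node (1,1) S=162.4000: V=(p*·121.9583+(1−p*)·15.6984)/1.15=70.0507; Δ=(121.9583−15.6984)/(235.4800−110.4320)=0.8498; B=V−Δ·S=-67.9492
Node (0,0) S=112.0000: V=(p*·70.0507+(1−p*)·8.3323)/1.15=40.0040; Δ=(70.0507−8.3323)/(162.4000−76.1600)=0.7157; B=V−Δ·S=-40.1498
Root portfolio cost Δ·112+B reproduces V0=40.0040.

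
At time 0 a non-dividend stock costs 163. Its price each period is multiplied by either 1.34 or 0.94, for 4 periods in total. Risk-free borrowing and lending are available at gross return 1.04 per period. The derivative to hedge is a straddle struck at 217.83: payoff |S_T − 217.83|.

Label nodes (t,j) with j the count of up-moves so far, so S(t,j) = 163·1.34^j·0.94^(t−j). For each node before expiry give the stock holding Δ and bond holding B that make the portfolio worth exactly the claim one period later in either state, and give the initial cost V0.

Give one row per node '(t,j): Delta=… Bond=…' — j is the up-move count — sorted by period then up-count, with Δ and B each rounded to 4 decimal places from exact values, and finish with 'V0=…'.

(0,0): Delta=-0.0419 Bond=58.8875
(1,0): Delta=-0.3310 Bond=105.5403
(1,1): Delta=0.5665 Bond=-71.6490
(2,0): Delta=-0.6596 Bond=157.0897
(2,1): Delta=0.3605 Bond=-32.2212
(2,2): Delta=1.0000 Bond=-201.3961
(3,0): Delta=-1.0000 Bond=209.4519
(3,1): Delta=0.0566 Bond=25.1373
(3,2): Delta=1.0000 Bond=-209.4519
(3,3): Delta=1.0000 Bond=-209.4519
V0=52.0521

The replicating-portfolio and risk-neutral prices coincide; use p* = (1.04−0.94)/(1.34−0.94) = 0.2500 for the latter.
Terminal payoffs: V(4,0)=90.5679, V(4,1)=36.4138, V(4,2)=40.7845, V(4,3)=150.8333, V(4,4)=307.7112
  t=3,j=0: stock 135.3852 → up 181.4162 (V=36.4138), down 127.2621 (V=90.5679). Price 74.0667; hedge Δ=-1.0000, bond B=209.4519.
  t=3,j=1: stock 192.9959 → up 258.6145 (V=40.7845), down 181.4162 (V=36.4138). Price 36.0640; hedge Δ=0.0566, bond B=25.1373.
  t=3,j=2: stock 275.1218 → up 368.6633 (V=150.8333), down 258.6145 (V=40.7845). Price 65.6699; hedge Δ=1.0000, bond B=-209.4519.
  t=3,j=3: stock 392.1950 → up 525.5412 (V=307.7112), down 368.6633 (V=150.8333). Price 182.7430; hedge Δ=1.0000, bond B=-209.4519.
  t=2,j=0: stock 144.0268 → up 192.9959 (V=36.0640), down 135.3852 (V=74.0667). Price 62.0827; hedge Δ=-0.6596, bond B=157.0897.
  t=2,j=1: stock 205.3148 → up 275.1218 (V=65.6699), down 192.9959 (V=36.0640). Price 41.7937; hedge Δ=0.3605, bond B=-32.2212.
  t=2,j=2: stock 292.6828 → up 392.1950 (V=182.7430), down 275.1218 (V=65.6699). Price 91.2867; hedge Δ=1.0000, bond B=-201.3961.
  t=1,j=0: stock 153.2200 → up 205.3148 (V=41.7937), down 144.0268 (V=62.0827). Price 54.8178; hedge Δ=-0.3310, bond B=105.5403.
  t=1,j=1: stock 218.4200 → up 292.6828 (V=91.2867), down 205.3148 (V=41.7937). Price 52.0836; hedge Δ=0.5665, bond B=-71.6490.
  t=0,j=0: stock 163.0000 → up 218.4200 (V=52.0836), down 153.2200 (V=54.8178). Price 52.0521; hedge Δ=-0.0419, bond B=58.8875.
The time-0 hedge costs 52.0521, which is the no-arbitrage price.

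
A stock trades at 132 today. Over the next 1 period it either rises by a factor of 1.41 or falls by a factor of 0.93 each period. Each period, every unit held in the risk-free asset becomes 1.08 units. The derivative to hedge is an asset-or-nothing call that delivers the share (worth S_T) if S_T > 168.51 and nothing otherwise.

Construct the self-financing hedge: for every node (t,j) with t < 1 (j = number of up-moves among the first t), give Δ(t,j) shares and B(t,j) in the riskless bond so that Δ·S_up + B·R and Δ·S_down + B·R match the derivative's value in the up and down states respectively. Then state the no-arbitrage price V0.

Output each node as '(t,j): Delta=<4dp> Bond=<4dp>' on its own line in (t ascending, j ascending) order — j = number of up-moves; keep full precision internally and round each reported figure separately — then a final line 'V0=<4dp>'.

No-arbitrage ⇒ martingale measure with p* = (R−d)/(u−d) = 0.3125.
At expiry t=1: V(1,0)=0.0000, V(1,1)=186.1200
Node (0,0) S=132.0000: V=(p*·186.1200+(1−p*)·0.0000)/1.08=53.8542; Δ=(186.1200−0.0000)/(186.1200−122.7600)=2.9375; B=V−Δ·S=-333.8958
Each (Δ,B) replicates both successor values, so the strategy is self-financing and V0 is arbitrage-free.

(0,0): Delta=2.9375 Bond=-333.8958
V0=53.8542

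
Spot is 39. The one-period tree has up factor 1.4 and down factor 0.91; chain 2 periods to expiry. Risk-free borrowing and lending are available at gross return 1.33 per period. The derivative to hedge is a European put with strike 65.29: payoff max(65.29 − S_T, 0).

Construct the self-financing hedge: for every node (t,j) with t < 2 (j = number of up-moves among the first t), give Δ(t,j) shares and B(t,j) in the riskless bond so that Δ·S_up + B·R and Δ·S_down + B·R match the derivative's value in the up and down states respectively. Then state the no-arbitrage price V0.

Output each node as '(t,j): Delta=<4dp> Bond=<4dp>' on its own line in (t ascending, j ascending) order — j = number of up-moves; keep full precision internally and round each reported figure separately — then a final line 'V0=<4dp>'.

(0,0): Delta=-0.6240 Bond=26.8760
(1,0): Delta=-1.0000 Bond=49.0902
(1,1): Delta=-0.5832 Bond=33.5209
V0=2.5410

The replicating-portfolio and risk-neutral prices coincide; use p* = (1.33−0.91)/(1.4−0.91) = 0.8571 for the latter.
Terminal payoffs: V(2,0)=32.9941, V(2,1)=15.6040, V(2,2)=0.0000
Node (1,0) S=35.4900: V=(p*·15.6040+(1−p*)·32.9941)/1.33=13.6002; Δ=(15.6040−32.9941)/(49.6860−32.2959)=-1.0000; B=V−Δ·S=49.0902
Node (1,1) S=54.6000: V=(p*·0.0000+(1−p*)·15.6040)/1.33=1.6760; Δ=(0.0000−15.6040)/(76.4400−49.6860)=-0.5832; B=V−Δ·S=33.5209
Node (0,0) S=39.0000: V=(p*·1.6760+(1−p*)·13.6002)/1.33=2.5410; Δ=(1.6760−13.6002)/(54.6000−35.4900)=-0.6240; B=V−Δ·S=26.8760
Each (Δ,B) replicates both successor values, so the strategy is self-financing and V0 is arbitrage-free.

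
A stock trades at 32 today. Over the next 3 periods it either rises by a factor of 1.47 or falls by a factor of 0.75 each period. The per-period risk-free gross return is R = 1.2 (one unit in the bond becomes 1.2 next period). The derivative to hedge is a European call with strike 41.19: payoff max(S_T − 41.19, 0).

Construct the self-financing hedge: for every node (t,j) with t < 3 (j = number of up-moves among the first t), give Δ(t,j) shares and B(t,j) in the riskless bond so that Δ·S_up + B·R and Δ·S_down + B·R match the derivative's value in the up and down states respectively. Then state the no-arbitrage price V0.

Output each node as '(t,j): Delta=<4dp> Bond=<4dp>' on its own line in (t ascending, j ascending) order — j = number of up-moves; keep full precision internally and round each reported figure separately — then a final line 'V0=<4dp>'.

Since d<R<u, set p* = (R−d)/(u−d) = 0.6250; price each node as the discounted p*-expectation of its children.
Payoff layer (t=3): V(3,0)=0.0000, V(3,1)=0.0000, V(3,2)=10.6716, V(3,3)=60.4587
(2,0): S=18.0000. Δ = (V_up−V_dn)/(S_up−S_dn) = (0.0000−0.0000)/(26.4600−13.5000) = 0.0000. V = [p*·0.0000 + (1−p*)·0.0000]/1.2 = 0.0000. B = V − Δ·S = 0.0000.
(2,1): S=35.2800. Δ = (V_up−V_dn)/(S_up−S_dn) = (10.6716−0.0000)/(51.8616−26.4600) = 0.4201. V = [p*·10.6716 + (1−p*)·0.0000]/1.2 = 5.5581. B = V − Δ·S = -9.2635.
(2,2): S=69.1488. Δ = (V_up−V_dn)/(S_up−S_dn) = (60.4587−10.6716)/(101.6487−51.8616) = 1.0000. V = [p*·60.4587 + (1−p*)·10.6716]/1.2 = 34.8238. B = V − Δ·S = -34.3250.
(1,0): S=24.0000. Δ = (V_up−V_dn)/(S_up−S_dn) = (5.5581−0.0000)/(35.2800−18.0000) = 0.3217. V = [p*·5.5581 + (1−p*)·0.0000]/1.2 = 2.8949. B = V − Δ·S = -4.8248.
(1,1): S=47.0400. Δ = (V_up−V_dn)/(S_up−S_dn) = (34.8238−5.5581)/(69.1488−35.2800) = 0.8641. V = [p*·34.8238 + (1−p*)·5.5581]/1.2 = 19.8743. B = V − Δ·S = -20.7725.
(0,0): S=32.0000. Δ = (V_up−V_dn)/(S_up−S_dn) = (19.8743−2.8949)/(47.0400−24.0000) = 0.7370. V = [p*·19.8743 + (1−p*)·2.8949]/1.2 = 11.2558. B = V − Δ·S = -12.3267.
Check: Δ(0,0)·S0 + B(0,0) = 11.2558 = V0.

(0,0): Delta=0.7370 Bond=-12.3267
(1,0): Delta=0.3217 Bond=-4.8248
(1,1): Delta=0.8641 Bond=-20.7725
(2,0): Delta=0.0000 Bond=0.0000
(2,1): Delta=0.4201 Bond=-9.2635
(2,2): Delta=1.0000 Bond=-34.3250
V0=11.2558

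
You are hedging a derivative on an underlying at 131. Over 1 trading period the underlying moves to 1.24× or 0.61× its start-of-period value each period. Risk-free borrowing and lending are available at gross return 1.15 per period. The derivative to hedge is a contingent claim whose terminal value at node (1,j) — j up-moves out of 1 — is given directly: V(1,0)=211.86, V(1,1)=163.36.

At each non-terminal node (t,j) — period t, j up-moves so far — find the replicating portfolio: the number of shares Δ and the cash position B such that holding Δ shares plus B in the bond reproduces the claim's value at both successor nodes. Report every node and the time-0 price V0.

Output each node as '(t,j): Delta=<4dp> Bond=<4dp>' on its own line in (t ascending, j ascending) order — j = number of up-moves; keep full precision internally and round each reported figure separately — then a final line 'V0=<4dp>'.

(0,0): Delta=-0.5877 Bond=225.0611
V0=148.0770

Under the risk-neutral measure, an up-move has probability p* = (R−d)/(u−d) = 0.8571 and values discount at R = 1.15.
Payoff layer (t=1): V(1,0)=211.8600, V(1,1)=163.3600
Node (0,0) S=131.0000: V=(p*·163.3600+(1−p*)·211.8600)/1.15=148.0770; Δ=(163.3600−211.8600)/(162.4400−79.9100)=-0.5877; B=V−Δ·S=225.0611
Check: Δ(0,0)·S0 + B(0,0) = 148.0770 = V0.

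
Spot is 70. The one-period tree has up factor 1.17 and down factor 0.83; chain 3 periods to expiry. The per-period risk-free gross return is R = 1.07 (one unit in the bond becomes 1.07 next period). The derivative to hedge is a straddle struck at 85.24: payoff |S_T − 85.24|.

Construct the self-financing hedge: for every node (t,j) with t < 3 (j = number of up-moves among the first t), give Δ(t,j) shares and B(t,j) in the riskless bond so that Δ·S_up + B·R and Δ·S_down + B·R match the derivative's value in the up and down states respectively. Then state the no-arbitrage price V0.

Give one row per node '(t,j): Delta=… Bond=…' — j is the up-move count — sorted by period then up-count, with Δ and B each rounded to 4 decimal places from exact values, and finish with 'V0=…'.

Under the risk-neutral measure, an up-move has probability p* = (R−d)/(u−d) = 0.7059 and values discount at R = 1.07.
Terminal values V(3,·): V(3,0)=45.2149, V(3,1)=28.8191, V(3,2)=5.7069, V(3,3)=26.8729
Node (2,0) S=48.2230: V=(p*·28.8191+(1−p*)·45.2149)/1.07=31.4406; Δ=(28.8191−45.2149)/(56.4209−40.0251)=-1.0000; B=V−Δ·S=79.6636
Node (2,1) S=67.9770: V=(p*·5.7069+(1−p*)·28.8191)/1.07=11.6866; Δ=(5.7069−28.8191)/(79.5331−56.4209)=-1.0000; B=V−Δ·S=79.6636
Node (2,2) S=95.8230: V=(p*·26.8729+(1−p*)·5.7069)/1.07=19.2968; Δ=(26.8729−5.7069)/(112.1129−79.5331)=0.6497; B=V−Δ·S=-42.9561
Node (1,0) S=58.1000: V=(p*·11.6866+(1−p*)·31.4406)/1.07=16.3519; Δ=(11.6866−31.4406)/(67.9770−48.2230)=-1.0000; B=V−Δ·S=74.4519
Node (1,1) S=81.9000: V=(p*·19.2968+(1−p*)·11.6866)/1.07=15.9425; Δ=(19.2968−11.6866)/(95.8230−67.9770)=0.2733; B=V−Δ·S=-6.4407
Node (0,0) S=70.0000: V=(p*·15.9425+(1−p*)·16.3519)/1.07=15.0121; Δ=(15.9425−16.3519)/(81.9000−58.1000)=-0.0172; B=V−Δ·S=16.2161
The time-0 hedge costs 15.0121, which is the no-arbitrage price.

(0,0): Delta=-0.0172 Bond=16.2161
(1,0): Delta=-1.0000 Bond=74.4519
(1,1): Delta=0.2733 Bond=-6.4407
(2,0): Delta=-1.0000 Bond=79.6636
(2,1): Delta=-1.0000 Bond=79.6636
(2,2): Delta=0.6497 Bond=-42.9561
V0=15.0121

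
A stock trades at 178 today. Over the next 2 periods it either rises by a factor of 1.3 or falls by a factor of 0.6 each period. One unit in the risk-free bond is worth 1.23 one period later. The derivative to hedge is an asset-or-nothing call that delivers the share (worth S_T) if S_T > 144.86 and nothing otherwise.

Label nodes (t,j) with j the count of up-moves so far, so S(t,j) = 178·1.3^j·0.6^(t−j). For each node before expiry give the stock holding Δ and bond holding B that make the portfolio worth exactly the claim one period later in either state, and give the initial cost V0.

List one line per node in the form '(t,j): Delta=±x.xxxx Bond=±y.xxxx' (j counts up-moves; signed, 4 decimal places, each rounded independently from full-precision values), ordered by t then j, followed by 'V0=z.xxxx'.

Risk-neutral probability p* = (R−d)/(u−d) = (1.23−0.6)/(1.3−0.6) = 0.9000.
Payoff layer (t=2): V(2,0)=0.0000, V(2,1)=0.0000, V(2,2)=300.8200
(1,0): S=106.8000. Δ = (V_up−V_dn)/(S_up−S_dn) = (0.0000−0.0000)/(138.8400−64.0800) = 0.0000. V = [p*·0.0000 + (1−p*)·0.0000]/1.23 = 0.0000. B = V − Δ·S = 0.0000.
(1,1): S=231.4000. Δ = (V_up−V_dn)/(S_up−S_dn) = (300.8200−0.0000)/(300.8200−138.8400) = 1.8571. V = [p*·300.8200 + (1−p*)·0.0000]/1.23 = 220.1122. B = V − Δ·S = -209.6307.
(0,0): S=178.0000. Δ = (V_up−V_dn)/(S_up−S_dn) = (220.1122−0.0000)/(231.4000−106.8000) = 1.7666. V = [p*·220.1122 + (1−p*)·0.0000]/1.23 = 161.0577. B = V − Δ·S = -153.3883.
Self-financing check: at every node Δ·S+B equals the discounted successor values.

(0,0): Delta=1.7666 Bond=-153.3883
(1,0): Delta=0.0000 Bond=0.0000
(1,1): Delta=1.8571 Bond=-209.6307
V0=161.0577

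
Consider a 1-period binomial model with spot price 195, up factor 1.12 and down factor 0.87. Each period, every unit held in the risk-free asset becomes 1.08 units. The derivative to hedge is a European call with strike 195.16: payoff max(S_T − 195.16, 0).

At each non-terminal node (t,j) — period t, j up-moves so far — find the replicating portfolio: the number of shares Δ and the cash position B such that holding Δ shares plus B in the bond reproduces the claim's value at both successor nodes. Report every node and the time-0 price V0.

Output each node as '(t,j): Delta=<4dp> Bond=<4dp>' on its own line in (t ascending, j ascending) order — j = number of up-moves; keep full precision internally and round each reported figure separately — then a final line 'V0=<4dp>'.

No-arbitrage ⇒ martingale measure with p* = (R−d)/(u−d) = 0.8400.
Payoff layer (t=1): V(1,0)=0.0000, V(1,1)=23.2400
Node (0,0) S=195.0000: V=(p*·23.2400+(1−p*)·0.0000)/1.08=18.0756; Δ=(23.2400−0.0000)/(218.4000−169.6500)=0.4767; B=V−Δ·S=-74.8844
Root portfolio cost Δ·195+B reproduces V0=18.0756.

(0,0): Delta=0.4767 Bond=-74.8844
V0=18.0756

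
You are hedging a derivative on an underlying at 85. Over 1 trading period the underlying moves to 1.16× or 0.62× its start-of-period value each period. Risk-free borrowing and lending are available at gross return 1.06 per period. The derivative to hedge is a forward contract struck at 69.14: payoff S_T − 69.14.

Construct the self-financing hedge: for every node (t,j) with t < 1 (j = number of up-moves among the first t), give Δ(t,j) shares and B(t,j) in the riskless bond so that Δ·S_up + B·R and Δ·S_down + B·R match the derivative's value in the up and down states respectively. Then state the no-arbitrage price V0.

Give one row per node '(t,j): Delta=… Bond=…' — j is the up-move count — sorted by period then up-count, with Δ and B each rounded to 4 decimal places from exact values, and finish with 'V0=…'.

(0,0): Delta=1.0000 Bond=-65.2264
V0=19.7736

The replicating-portfolio and risk-neutral prices coincide; use p* = (1.06−0.62)/(1.16−0.62) = 0.8148 for the latter.
Terminal payoffs: V(1,0)=-16.4400, V(1,1)=29.4600
(0,0): S=85.0000. Δ = (V_up−V_dn)/(S_up−S_dn) = (29.4600−-16.4400)/(98.6000−52.7000) = 1.0000. V = [p*·29.4600 + (1−p*)·-16.4400]/1.06 = 19.7736. B = V − Δ·S = -65.2264.
Each (Δ,B) replicates both successor values, so the strategy is self-financing and V0 is arbitrage-free.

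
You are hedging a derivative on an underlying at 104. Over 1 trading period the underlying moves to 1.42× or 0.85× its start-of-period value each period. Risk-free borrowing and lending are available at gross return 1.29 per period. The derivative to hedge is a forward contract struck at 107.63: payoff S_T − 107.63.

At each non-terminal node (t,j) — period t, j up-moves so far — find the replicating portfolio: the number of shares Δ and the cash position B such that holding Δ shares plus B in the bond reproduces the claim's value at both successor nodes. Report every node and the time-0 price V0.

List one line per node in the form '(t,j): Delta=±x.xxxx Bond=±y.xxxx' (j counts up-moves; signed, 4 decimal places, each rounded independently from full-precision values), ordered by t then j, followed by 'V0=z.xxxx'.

(0,0): Delta=1.0000 Bond=-83.4341
V0=20.5659

Under the risk-neutral measure, an up-move has probability p* = (R−d)/(u−d) = 0.7719 and values discount at R = 1.29.
Payoff layer (t=1): V(1,0)=-19.2300, V(1,1)=40.0500
Node (0,0) S=104.0000: V=(p*·40.0500+(1−p*)·-19.2300)/1.29=20.5659; Δ=(40.0500−-19.2300)/(147.6800−88.4000)=1.0000; B=V−Δ·S=-83.4341
Check: Δ(0,0)·S0 + B(0,0) = 20.5659 = V0.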